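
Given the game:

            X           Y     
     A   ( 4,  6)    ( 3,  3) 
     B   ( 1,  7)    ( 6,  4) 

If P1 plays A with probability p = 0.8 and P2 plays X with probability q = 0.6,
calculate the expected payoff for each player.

E[P1] = 3.48, E[P2] = 5.0

Work:
E[P1] = p·q·π₁(A,X) + p·(1-q)·π₁(A,Y) + (1-p)·q·π₁(B,X) + (1-p)·(1-q)·π₁(B,Y)
= 0.8·0.6·4 + 0.8·0.4·3 + 0.2·0.6·1 + 0.2·0.4·6
= 3.48

E[P2] = 5.0 (similar calculation)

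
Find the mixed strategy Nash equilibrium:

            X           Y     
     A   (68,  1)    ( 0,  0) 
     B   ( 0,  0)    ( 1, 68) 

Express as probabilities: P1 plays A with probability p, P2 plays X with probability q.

p = 0.9855, q = 0.0145

Work:
Find probabilities that make opponent indifferent:
P2 chooses q to make P1 indifferent between A and B
P1 chooses p to make P2 indifferent between X and Y
Mixed NE: P1 plays (A: 0.9855, B: 0.0145), P2 plays (X: 0.0145, Y: 0.9855)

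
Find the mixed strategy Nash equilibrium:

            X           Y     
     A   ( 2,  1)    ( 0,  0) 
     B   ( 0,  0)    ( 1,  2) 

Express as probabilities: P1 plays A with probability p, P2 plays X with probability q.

p = 0.6667, q = 0.3333

Work:
Find probabilities that make opponent indifferent:
P2 chooses q to make P1 indifferent between A and B
P1 chooses p to make P2 indifferent between X and Y
Mixed NE: P1 plays (A: 0.6667, B: 0.3333), P2 plays (X: 0.3333, Y: 0.6667)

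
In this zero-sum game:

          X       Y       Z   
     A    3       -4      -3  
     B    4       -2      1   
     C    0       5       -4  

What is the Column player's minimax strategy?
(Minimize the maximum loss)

Column should play Z, value = 1

Work:
Column player minimizes Row's maximum payoff:
Column X: max payoff to Row = 4
Column Y: max payoff to Row = 5
Column Z: max payoff to Row = 1
Minimum is 1, achieved by column Z.
Minimax strategy: Z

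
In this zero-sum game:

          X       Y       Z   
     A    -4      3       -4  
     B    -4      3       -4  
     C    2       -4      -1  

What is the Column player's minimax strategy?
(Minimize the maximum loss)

Column should play Z, value = -1

Work:
Column player minimizes Row's maximum payoff:
Column X: max payoff to Row = 2
Column Y: max payoff to Row = 3
Column Z: max payoff to Row = -1
Minimum is -1, achieved by column Z.
Minimax strategy: Z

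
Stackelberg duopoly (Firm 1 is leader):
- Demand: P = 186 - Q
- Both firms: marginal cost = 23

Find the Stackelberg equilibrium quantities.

q₁* (leader) = 81.5, q₂* (follower) = 40.75

Work:
Follower's reaction: q₂ = (a - c - q₁)/2
Leader substitutes: π₁ = q₁·(a - q₁ - (a-c-q₁)/2 - c)
FOC: q₁* = (186 - 23)/2 = 81.50
Then: q₂* = (186 - 23 - 81.5)/2 = 40.75
Leader has first-mover advantage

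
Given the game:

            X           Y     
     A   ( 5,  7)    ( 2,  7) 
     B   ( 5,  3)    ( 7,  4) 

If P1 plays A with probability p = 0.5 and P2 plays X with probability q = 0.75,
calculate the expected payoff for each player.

E[P1] = 4.875, E[P2] = 5.125

Work:
E[P1] = p·q·π₁(A,X) + p·(1-q)·π₁(A,Y) + (1-p)·q·π₁(B,X) + (1-p)·(1-q)·π₁(B,Y)
= 0.5·0.75·5 + 0.5·0.25·2 + 0.5·0.75·5 + 0.5·0.25·7
= 4.875

E[P2] = 5.125 (similar calculation)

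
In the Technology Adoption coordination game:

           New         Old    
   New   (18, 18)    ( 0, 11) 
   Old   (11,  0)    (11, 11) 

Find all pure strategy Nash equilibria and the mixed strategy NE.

Pure NE: (New, New) and (Old, Old); Mixed NE: p = 0.6111, q = 0.6111

Work:
Check pure NE:
(New, New): (18, 18) - no unilateral deviation beneficial
(Old, Old): (11, 11) - no unilateral deviation beneficial
Mixed NE: P1 plays New with p = 0.6111, P2 plays New with q = 0.6111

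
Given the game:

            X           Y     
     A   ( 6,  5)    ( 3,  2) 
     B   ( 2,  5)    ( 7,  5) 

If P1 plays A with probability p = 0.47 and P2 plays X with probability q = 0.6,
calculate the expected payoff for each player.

E[P1] = 4.376, E[P2] = 4.436

Work:
E[P1] = p·q·π₁(A,X) + p·(1-q)·π₁(A,Y) + (1-p)·q·π₁(B,X) + (1-p)·(1-q)·π₁(B,Y)
= 0.47·0.6·6 + 0.47·0.4·3 + 0.53·0.6·2 + 0.53·0.4·7
= 4.376

E[P2] = 4.436 (similar calculation)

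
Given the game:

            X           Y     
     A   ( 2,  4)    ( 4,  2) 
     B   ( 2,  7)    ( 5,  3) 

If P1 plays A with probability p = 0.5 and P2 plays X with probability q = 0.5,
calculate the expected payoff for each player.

E[P1] = 3.25, E[P2] = 4.0

Work:
E[P1] = p·q·π₁(A,X) + p·(1-q)·π₁(A,Y) + (1-p)·q·π₁(B,X) + (1-p)·(1-q)·π₁(B,Y)
= 0.5·0.5·2 + 0.5·0.5·4 + 0.5·0.5·2 + 0.5·0.5·5
= 3.25

E[P2] = 4.0 (similar calculation)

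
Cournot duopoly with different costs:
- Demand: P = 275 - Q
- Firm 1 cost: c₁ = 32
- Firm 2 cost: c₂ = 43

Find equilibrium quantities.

q₁* = 84.67, q₂* = 73.67

Work:
Reaction: q₁ = (275 - 32 - q₂)/2
Reaction: q₂ = (275 - 43 - q₁)/2
Solve simultaneously:
q₁* = (275 - 2×32 + 43)/3 = 84.67
q₂* = (275 - 2×43 + 32)/3 = 73.67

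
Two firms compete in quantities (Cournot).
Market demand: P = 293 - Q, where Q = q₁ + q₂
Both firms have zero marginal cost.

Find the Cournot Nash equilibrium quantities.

q₁* = q₂* = 97.67; P* = 97.67

Work:
Profit: π_i = P·q_i = (a - q_i - q_j)·q_i
FOC: ∂π_i/∂q_i = a - 2q_i - q_j = 0
Reaction function: q_i = (293 - q_j)/2
Symmetry: q* = 293/3 = 97.67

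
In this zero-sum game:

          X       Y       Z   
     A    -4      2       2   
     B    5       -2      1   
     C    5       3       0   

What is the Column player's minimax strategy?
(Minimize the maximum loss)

Column should play Z, value = 2

Work:
Column player minimizes Row's maximum payoff:
Column X: max payoff to Row = 5
Column Y: max payoff to Row = 3
Column Z: max payoff to Row = 2
Minimum is 2, achieved by column Z.
Minimax strategy: Z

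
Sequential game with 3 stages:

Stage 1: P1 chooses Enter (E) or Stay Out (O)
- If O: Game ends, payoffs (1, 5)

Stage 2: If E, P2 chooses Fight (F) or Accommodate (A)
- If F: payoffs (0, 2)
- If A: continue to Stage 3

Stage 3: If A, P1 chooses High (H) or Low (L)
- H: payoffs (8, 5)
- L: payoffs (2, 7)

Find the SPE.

SPE: (E, A, H); Outcome (8, 5)

Work:
Stage 3: P1 chooses H (8 vs 2)
Stage 2: P2: F->2, A->5 (anticipating H). Choose A
Stage 1: P1: O->1, E->8 (anticipating A, H). Choose E
SPE path: E -> A -> H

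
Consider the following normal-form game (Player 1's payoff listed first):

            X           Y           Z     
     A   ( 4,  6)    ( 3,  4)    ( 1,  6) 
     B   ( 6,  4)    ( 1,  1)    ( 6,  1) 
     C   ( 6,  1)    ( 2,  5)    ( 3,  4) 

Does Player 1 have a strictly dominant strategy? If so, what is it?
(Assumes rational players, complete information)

No strictly dominant strategy exists for Player 1

Work:
A strategy strictly dominates another if it gives a strictly higher payoff against every opponent action. Compare each pair of P1's strategies column-by-column:
  A vs B: [4 vs 6, 3 vs 1, 1 vs 6] → A does not strictly dominate B (column X: 4 ≤ 6)
  A vs C: [4 vs 6, 3 vs 2, 1 vs 3] → A does not strictly dominate C (column X: 4 ≤ 6)
  B vs A: [6 vs 4, 1 vs 3, 6 vs 1] → B does not strictly dominate A (column Y: 1 ≤ 3)
  B vs C: [6 vs 6, 1 vs 2, 6 vs 3] → B does not strictly dominate C (column X: 6 ≤ 6)
  C vs A: [6 vs 4, 2 vs 3, 3 vs 1] → C does not strictly dominate A (column Y: 2 ≤ 3)
  C vs B: [6 vs 6, 2 vs 1, 3 vs 6] → C does not strictly dominate B (column X: 6 ≤ 6)
No single strategy strictly dominates all others → no strictly dominant strategy.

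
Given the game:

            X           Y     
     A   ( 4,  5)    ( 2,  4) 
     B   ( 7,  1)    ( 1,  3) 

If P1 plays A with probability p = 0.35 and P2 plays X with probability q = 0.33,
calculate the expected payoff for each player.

E[P1] = 2.868, E[P2] = 3.0365

Work:
E[P1] = p·q·π₁(A,X) + p·(1-q)·π₁(A,Y) + (1-p)·q·π₁(B,X) + (1-p)·(1-q)·π₁(B,Y)
= 0.35·0.33·4 + 0.35·0.67·2 + 0.65·0.33·7 + 0.65·0.67·1
= 2.868

E[P2] = 3.0365 (similar calculation)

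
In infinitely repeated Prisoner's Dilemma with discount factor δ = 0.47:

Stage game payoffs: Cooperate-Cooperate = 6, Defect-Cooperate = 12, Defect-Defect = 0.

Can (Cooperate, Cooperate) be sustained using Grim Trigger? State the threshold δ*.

δ* = 0.5; since δ = 0.47 < 0.5, cooperation cannot be sustained

Work:
For Grim Trigger:
Cooperate forever: 6/(1-δ)
Defect then punished: 12 + 0·δ/(1-δ)
Need: 6/(1-δ) ≥ 12 + 0·δ/(1-δ)
Solving: δ ≥ (T-R)/(T-P) = (12-6)/(12-0) = 0.5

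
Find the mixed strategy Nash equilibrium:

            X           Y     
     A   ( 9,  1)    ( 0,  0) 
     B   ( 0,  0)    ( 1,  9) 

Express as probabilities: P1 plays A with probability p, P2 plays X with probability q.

p = 0.9, q = 0.1

Work:
Find probabilities that make opponent indifferent:
P2 chooses q to make P1 indifferent between A and B
P1 chooses p to make P2 indifferent between X and Y
Mixed NE: P1 plays (A: 0.9, B: 0.1), P2 plays (X: 0.1, Y: 0.9)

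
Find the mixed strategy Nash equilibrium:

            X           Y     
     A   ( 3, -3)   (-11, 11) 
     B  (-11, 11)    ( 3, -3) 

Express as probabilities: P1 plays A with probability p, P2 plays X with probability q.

p = 0.5, q = 0.5

Work:
Find probabilities that make opponent indifferent:
P2 chooses q to make P1 indifferent between A and B
P1 chooses p to make P2 indifferent between X and Y
Mixed NE: P1 plays (A: 0.5, B: 0.5), P2 plays (X: 0.5, Y: 0.5)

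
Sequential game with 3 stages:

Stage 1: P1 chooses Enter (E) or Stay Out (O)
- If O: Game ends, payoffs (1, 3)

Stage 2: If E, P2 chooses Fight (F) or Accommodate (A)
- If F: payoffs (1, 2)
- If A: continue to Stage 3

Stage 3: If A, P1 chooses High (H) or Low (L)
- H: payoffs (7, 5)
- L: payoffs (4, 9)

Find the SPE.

SPE: (E, A, H); Outcome (7, 5)

Work:
Stage 3: P1 chooses H (7 vs 4)
Stage 2: P2: F->2, A->5 (anticipating H). Choose A
Stage 1: P1: O->1, E->7 (anticipating A, H). Choose E
SPE path: E -> A -> H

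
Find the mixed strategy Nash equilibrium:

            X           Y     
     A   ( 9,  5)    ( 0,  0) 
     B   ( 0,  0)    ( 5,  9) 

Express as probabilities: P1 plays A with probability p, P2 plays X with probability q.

p = 0.6429, q = 0.3571

Work:
Find probabilities that make opponent indifferent:
P2 chooses q to make P1 indifferent between A and B
P1 chooses p to make P2 indifferent between X and Y
Mixed NE: P1 plays (A: 0.6429, B: 0.3571), P2 plays (X: 0.3571, Y: 0.6429)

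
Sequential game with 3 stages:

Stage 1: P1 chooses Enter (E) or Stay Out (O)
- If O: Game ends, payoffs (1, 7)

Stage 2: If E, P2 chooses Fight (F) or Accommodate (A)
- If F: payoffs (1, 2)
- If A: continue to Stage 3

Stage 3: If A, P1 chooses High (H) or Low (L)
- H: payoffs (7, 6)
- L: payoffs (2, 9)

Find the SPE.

SPE: (E, A, H); Outcome (7, 6)

Work:
Stage 3: P1 chooses H (7 vs 2)
Stage 2: P2: F->2, A->6 (anticipating H). Choose A
Stage 1: P1: O->1, E->7 (anticipating A, H). Choose E
SPE path: E -> A -> H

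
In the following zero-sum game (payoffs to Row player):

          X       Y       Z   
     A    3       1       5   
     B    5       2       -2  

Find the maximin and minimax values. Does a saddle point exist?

Maximin = 1, Minimax = 2, Saddle: False

Work:
Row minimums: [1, -2] → maximin = 1
Column maximums: [5, 2, 5] → minimax = 2
No saddle point (maximin ≠ minimax). Mixed strategy needed.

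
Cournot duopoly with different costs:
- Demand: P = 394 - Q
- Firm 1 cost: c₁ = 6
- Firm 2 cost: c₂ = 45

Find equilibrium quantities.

q₁* = 142.33, q₂* = 103.33

Work:
Reaction: q₁ = (394 - 6 - q₂)/2
Reaction: q₂ = (394 - 45 - q₁)/2
Solve simultaneously:
q₁* = (394 - 2×6 + 45)/3 = 142.33
q₂* = (394 - 2×45 + 6)/3 = 103.33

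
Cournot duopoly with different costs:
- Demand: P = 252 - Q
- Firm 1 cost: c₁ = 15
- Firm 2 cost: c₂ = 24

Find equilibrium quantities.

q₁* = 82.0, q₂* = 73.0

Work:
Reaction: q₁ = (252 - 15 - q₂)/2
Reaction: q₂ = (252 - 24 - q₁)/2
Solve simultaneously:
q₁* = (252 - 2×15 + 24)/3 = 82.0
q₂* = (252 - 2×24 + 15)/3 = 73.0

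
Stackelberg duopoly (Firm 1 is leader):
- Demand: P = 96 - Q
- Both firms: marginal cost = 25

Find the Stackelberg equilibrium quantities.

q₁* (leader) = 35.5, q₂* (follower) = 17.75

Work:
Follower's reaction: q₂ = (a - c - q₁)/2
Leader substitutes: π₁ = q₁·(a - q₁ - (a-c-q₁)/2 - c)
FOC: q₁* = (96 - 25)/2 = 35.50
Then: q₂* = (96 - 25 - 35.5)/2 = 17.75
Leader has first-mover advantage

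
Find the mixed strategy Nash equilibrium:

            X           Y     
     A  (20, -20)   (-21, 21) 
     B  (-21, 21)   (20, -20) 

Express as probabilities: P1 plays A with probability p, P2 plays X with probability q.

p = 0.5, q = 0.5

Work:
Find probabilities that make opponent indifferent:
P2 chooses q to make P1 indifferent between A and B
P1 chooses p to make P2 indifferent between X and Y
Mixed NE: P1 plays (A: 0.5, B: 0.5), P2 plays (X: 0.5, Y: 0.5)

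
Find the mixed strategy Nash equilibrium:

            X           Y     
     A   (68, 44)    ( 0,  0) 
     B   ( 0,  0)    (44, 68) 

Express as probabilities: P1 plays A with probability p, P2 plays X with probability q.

p = 0.6071, q = 0.3929

Work:
Find probabilities that make opponent indifferent:
P2 chooses q to make P1 indifferent between A and B
P1 chooses p to make P2 indifferent between X and Y
Mixed NE: P1 plays (A: 0.6071, B: 0.3929), P2 plays (X: 0.3929, Y: 0.6071)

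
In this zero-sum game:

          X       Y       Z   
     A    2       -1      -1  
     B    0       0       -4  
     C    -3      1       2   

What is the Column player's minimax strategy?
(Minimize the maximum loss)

Column should play Y, value = 1

Work:
Column player minimizes Row's maximum payoff:
Column X: max payoff to Row = 2
Column Y: max payoff to Row = 1
Column Z: max payoff to Row = 2
Minimum is 1, achieved by column Y.
Minimax strategy: Y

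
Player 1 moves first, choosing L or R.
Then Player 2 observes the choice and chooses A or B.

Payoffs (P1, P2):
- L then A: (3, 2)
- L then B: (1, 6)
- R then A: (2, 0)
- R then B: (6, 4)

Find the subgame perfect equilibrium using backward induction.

P1 plays R, P2 plays B after L and B after R; Payoff (6, 4)

Work:
Backward induction:
After L: P2 chooses B → P1 gets 1
After R: P2 chooses B → P1 gets 6
P1 chooses R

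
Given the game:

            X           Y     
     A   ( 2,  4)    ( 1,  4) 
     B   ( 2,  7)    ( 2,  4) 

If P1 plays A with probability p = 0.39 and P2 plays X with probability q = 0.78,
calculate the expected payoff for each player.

E[P1] = 1.9142, E[P2] = 5.4274

Work:
E[P1] = p·q·π₁(A,X) + p·(1-q)·π₁(A,Y) + (1-p)·q·π₁(B,X) + (1-p)·(1-q)·π₁(B,Y)
= 0.39·0.78·2 + 0.39·0.22·1 + 0.61·0.78·2 + 0.61·0.22·2
= 1.9142

E[P2] = 5.4274 (similar calculation)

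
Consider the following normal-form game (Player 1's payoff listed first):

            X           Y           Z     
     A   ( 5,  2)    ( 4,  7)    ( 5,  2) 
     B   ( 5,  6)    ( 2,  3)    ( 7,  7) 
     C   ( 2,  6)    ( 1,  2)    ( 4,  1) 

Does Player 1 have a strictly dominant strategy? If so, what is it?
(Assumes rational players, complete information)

No strictly dominant strategy exists for Player 1

Work:
A strategy strictly dominates another if it gives a strictly higher payoff against every opponent action. Compare each pair of P1's strategies column-by-column:
  A vs B: [5 vs 5, 4 vs 2, 5 vs 7] → A does not strictly dominate B (column X: 5 ≤ 5)
  A vs C: [5 vs 2, 4 vs 1, 5 vs 4] → A strictly dominates C
  B vs A: [5 vs 5, 2 vs 4, 7 vs 5] → B does not strictly dominate A (column X: 5 ≤ 5)
  B vs C: [5 vs 2, 2 vs 1, 7 vs 4] → B strictly dominates C
  C vs A: [2 vs 5, 1 vs 4, 4 vs 5] → C does not strictly dominate A (column X: 2 ≤ 5)
  C vs B: [2 vs 5, 1 vs 2, 4 vs 7] → C does not strictly dominate B (column X: 2 ≤ 5)
No single strategy strictly dominates all others → no strictly dominant strategy.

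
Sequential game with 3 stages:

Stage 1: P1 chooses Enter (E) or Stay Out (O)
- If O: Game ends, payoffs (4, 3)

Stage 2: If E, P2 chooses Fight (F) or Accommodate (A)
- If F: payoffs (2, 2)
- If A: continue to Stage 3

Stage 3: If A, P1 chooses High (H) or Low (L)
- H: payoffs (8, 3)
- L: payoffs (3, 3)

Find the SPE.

SPE: (E, A, H); Outcome (8, 3)

Work:
Stage 3: P1 chooses H (8 vs 3)
Stage 2: P2: F->2, A->3 (anticipating H). Choose A
Stage 1: P1: O->4, E->8 (anticipating A, H). Choose E
SPE path: E -> A -> H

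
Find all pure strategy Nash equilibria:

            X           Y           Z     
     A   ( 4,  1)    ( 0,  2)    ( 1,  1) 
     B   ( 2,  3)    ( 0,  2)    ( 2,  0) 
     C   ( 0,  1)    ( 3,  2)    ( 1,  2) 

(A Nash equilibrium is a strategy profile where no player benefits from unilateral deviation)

Nash equilibrium: (C, Y)

Work:
Best responses:
  P1 vs X: payoffs [4, 2, 0] → best response A (payoff 4)
  P1 vs Y: payoffs [0, 0, 3] → best response C (payoff 3)
  P1 vs Z: payoffs [1, 2, 1] → best response B (payoff 2)
  P2 vs A: payoffs [1, 2, 1] → best response Y (payoff 2)
  P2 vs B: payoffs [3, 2, 0] → best response X (payoff 3)
  P2 vs C: payoffs [1, 2, 2] → best response Y/Z (payoff 2)
Mutual best responses: (C,Y) → Nash equilibria.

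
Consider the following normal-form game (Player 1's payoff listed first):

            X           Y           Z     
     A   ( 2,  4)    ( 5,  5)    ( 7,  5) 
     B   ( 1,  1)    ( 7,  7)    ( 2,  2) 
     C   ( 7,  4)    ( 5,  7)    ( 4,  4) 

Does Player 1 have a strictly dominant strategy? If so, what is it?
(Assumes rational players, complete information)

No strictly dominant strategy exists for Player 1

Work:
A strategy strictly dominates another if it gives a strictly higher payoff against every opponent action. Compare each pair of P1's strategies column-by-column:
  A vs B: [2 vs 1, 5 vs 7, 7 vs 2] → A does not strictly dominate B (column Y: 5 ≤ 7)
  A vs C: [2 vs 7, 5 vs 5, 7 vs 4] → A does not strictly dominate C (column X: 2 ≤ 7)
  B vs A: [1 vs 2, 7 vs 5, 2 vs 7] → B does not strictly dominate A (column X: 1 ≤ 2)
  B vs C: [1 vs 7, 7 vs 5, 2 vs 4] → B does not strictly dominate C (column X: 1 ≤ 7)
  C vs A: [7 vs 2, 5 vs 5, 4 vs 7] → C does not strictly dominate A (column Y: 5 ≤ 5)
  C vs B: [7 vs 1, 5 vs 7, 4 vs 2] → C does not strictly dominate B (column Y: 5 ≤ 7)
No single strategy strictly dominates all others → no strictly dominant strategy.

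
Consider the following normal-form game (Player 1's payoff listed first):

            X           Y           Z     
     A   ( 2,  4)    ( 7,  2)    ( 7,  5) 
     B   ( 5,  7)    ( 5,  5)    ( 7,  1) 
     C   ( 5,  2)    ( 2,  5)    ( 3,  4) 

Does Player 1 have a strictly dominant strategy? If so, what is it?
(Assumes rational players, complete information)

No strictly dominant strategy exists for Player 1

Work:
A strategy strictly dominates another if it gives a strictly higher payoff against every opponent action. Compare each pair of P1's strategies column-by-column:
  A vs B: [2 vs 5, 7 vs 5, 7 vs 7] → A does not strictly dominate B (column X: 2 ≤ 5)
  A vs C: [2 vs 5, 7 vs 2, 7 vs 3] → A does not strictly dominate C (column X: 2 ≤ 5)
  B vs A: [5 vs 2, 5 vs 7, 7 vs 7] → B does not strictly dominate A (column Y: 5 ≤ 7)
  B vs C: [5 vs 5, 5 vs 2, 7 vs 3] → B does not strictly dominate C (column X: 5 ≤ 5)
  C vs A: [5 vs 2, 2 vs 7, 3 vs 7] → C does not strictly dominate A (column Y: 2 ≤ 7)
  C vs B: [5 vs 5, 2 vs 5, 3 vs 7] → C does not strictly dominate B (column X: 5 ≤ 5)
No single strategy strictly dominates all others → no strictly dominant strategy.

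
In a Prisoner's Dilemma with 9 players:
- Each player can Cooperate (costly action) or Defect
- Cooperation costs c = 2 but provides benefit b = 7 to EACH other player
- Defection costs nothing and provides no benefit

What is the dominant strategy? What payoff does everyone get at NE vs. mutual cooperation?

Dominant: Defect; NE payoff = 0; Coop payoff = 54

Work:
Defect dominates (saves cost c = 2, benefit to others is external)
NE: All defect → everyone gets 0
If all cooperate: each receives (8)×7 - 2 = 54
Social dilemma: 54 > 0 but NE gives 0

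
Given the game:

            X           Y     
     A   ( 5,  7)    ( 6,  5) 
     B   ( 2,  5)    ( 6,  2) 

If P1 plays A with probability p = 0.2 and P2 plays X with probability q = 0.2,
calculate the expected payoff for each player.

E[P1] = 5.32, E[P2] = 3.16

Work:
E[P1] = p·q·π₁(A,X) + p·(1-q)·π₁(A,Y) + (1-p)·q·π₁(B,X) + (1-p)·(1-q)·π₁(B,Y)
= 0.2·0.2·5 + 0.2·0.8·6 + 0.8·0.2·2 + 0.8·0.8·6
= 5.32

E[P2] = 3.16 (similar calculation)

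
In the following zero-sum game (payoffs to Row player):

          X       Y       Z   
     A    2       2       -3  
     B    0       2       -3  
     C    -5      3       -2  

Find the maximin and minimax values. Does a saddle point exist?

Maximin = -3, Minimax = -2, Saddle: False

Work:
Row minimums: [-3, -3, -5] → maximin = -3
Column maximums: [2, 3, -2] → minimax = -2
No saddle point (maximin ≠ minimax). Mixed strategy needed.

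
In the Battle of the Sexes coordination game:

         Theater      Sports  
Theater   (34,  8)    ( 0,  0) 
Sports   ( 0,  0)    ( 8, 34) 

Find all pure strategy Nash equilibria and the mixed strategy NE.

Pure NE: (Theater, Theater) and (Sports, Sports); Mixed NE: p = 0.8095, q = 0.1905

Work:
Check pure NE:
(Theater, Theater): (34, 8) - no unilateral deviation beneficial
(Sports, Sports): (8, 34) - no unilateral deviation beneficial
Mixed NE: P1 plays Theater with p = 0.8095, P2 plays Theater with q = 0.1905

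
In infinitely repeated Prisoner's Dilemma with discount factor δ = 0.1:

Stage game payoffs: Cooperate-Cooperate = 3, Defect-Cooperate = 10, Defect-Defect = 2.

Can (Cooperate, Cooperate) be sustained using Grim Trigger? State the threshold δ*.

δ* = 0.875; since δ = 0.1 < 0.875, cooperation cannot be sustained

Work:
For Grim Trigger:
Cooperate forever: 3/(1-δ)
Defect then punished: 10 + 2·δ/(1-δ)
Need: 3/(1-δ) ≥ 10 + 2·δ/(1-δ)
Solving: δ ≥ (T-R)/(T-P) = (10-3)/(10-2) = 0.875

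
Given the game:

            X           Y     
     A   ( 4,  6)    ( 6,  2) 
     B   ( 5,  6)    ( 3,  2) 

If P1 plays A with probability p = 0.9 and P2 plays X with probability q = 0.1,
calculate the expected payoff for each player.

E[P1] = 5.54, E[P2] = 2.4

Work:
E[P1] = p·q·π₁(A,X) + p·(1-q)·π₁(A,Y) + (1-p)·q·π₁(B,X) + (1-p)·(1-q)·π₁(B,Y)
= 0.9·0.1·4 + 0.9·0.9·6 + 0.1·0.1·5 + 0.1·0.9·3
= 5.54

E[P2] = 2.4 (similar calculation)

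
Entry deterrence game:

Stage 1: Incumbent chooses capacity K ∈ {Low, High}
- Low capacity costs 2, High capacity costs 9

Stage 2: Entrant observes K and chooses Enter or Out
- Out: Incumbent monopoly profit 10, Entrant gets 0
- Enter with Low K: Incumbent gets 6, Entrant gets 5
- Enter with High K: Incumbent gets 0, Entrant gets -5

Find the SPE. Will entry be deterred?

SPE: (Low, Enter|Low, Out|High); Entry not deterred. Incumbent net profit = 4, Entrant gets 5

Work:
After Low K: Entrant enters (5 > 0)
After High K: Entrant stays out (-5 < 0)
Incumbent: Low → 6−2=4, High → 10−9=1
Incumbent chooses Low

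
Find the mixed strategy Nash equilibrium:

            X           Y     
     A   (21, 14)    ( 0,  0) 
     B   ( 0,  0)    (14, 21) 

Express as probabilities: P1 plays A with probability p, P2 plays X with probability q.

p = 0.6, q = 0.4

Work:
Find probabilities that make opponent indifferent:
P2 chooses q to make P1 indifferent between A and B
P1 chooses p to make P2 indifferent between X and Y
Mixed NE: P1 plays (A: 0.6, B: 0.4), P2 plays (X: 0.4, Y: 0.6)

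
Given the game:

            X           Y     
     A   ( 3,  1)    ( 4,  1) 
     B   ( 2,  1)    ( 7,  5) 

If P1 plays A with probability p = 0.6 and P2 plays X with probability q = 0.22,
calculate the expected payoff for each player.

E[P1] = 4.628, E[P2] = 2.248

Work:
E[P1] = p·q·π₁(A,X) + p·(1-q)·π₁(A,Y) + (1-p)·q·π₁(B,X) + (1-p)·(1-q)·π₁(B,Y)
= 0.6·0.22·3 + 0.6·0.78·4 + 0.4·0.22·2 + 0.4·0.78·7
= 4.628

E[P2] = 2.248 (similar calculation)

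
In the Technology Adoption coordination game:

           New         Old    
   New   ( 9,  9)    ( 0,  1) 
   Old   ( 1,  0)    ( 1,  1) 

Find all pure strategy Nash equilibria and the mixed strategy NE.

Pure NE: (New, New) and (Old, Old); Mixed NE: p = 0.1111, q = 0.1111

Work:
Check pure NE:
(New, New): (9, 9) - no unilateral deviation beneficial
(Old, Old): (1, 1) - no unilateral deviation beneficial
Mixed NE: P1 plays New with p = 0.1111, P2 plays New with q = 0.1111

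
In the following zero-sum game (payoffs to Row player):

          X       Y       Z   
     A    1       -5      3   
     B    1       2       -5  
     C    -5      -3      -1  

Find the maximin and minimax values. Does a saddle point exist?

Maximin = -5, Minimax = 1, Saddle: False

Work:
Row minimums: [-5, -5, -5] → maximin = -5
Column maximums: [1, 2, 3] → minimax = 1
No saddle point (maximin ≠ minimax). Mixed strategy needed.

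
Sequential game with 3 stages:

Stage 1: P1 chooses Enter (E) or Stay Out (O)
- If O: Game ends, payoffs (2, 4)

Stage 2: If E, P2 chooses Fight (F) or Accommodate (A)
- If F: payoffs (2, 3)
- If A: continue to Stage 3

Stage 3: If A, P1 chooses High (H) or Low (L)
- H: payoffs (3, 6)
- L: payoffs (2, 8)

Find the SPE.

SPE: (E, A, H); Outcome (3, 6)

Work:
Stage 3: P1 chooses H (3 vs 2)
Stage 2: P2: F->3, A->6 (anticipating H). Choose A
Stage 1: P1: O->2, E->3 (anticipating A, H). Choose E
SPE path: E -> A -> H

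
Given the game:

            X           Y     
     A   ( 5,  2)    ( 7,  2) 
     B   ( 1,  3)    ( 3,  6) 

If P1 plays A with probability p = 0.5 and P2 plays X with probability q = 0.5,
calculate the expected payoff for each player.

E[P1] = 4.0, E[P2] = 3.25

Work:
E[P1] = p·q·π₁(A,X) + p·(1-q)·π₁(A,Y) + (1-p)·q·π₁(B,X) + (1-p)·(1-q)·π₁(B,Y)
= 0.5·0.5·5 + 0.5·0.5·7 + 0.5·0.5·1 + 0.5·0.5·3
= 4.0

E[P2] = 3.25 (similar calculation)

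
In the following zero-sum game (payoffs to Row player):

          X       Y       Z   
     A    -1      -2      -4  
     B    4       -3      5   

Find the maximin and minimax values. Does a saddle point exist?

Maximin = -3, Minimax = -2, Saddle: False

Work:
Row minimums: [-4, -3] → maximin = -3
Column maximums: [4, -2, 5] → minimax = -2
No saddle point (maximin ≠ minimax). Mixed strategy needed.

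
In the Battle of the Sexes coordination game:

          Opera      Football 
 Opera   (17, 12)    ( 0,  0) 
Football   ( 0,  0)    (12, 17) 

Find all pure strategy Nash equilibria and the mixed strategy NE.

Pure NE: (Opera, Opera) and (Football, Football); Mixed NE: p = 0.5862, q = 0.4138

Work:
Check pure NE:
(Opera, Opera): (17, 12) - no unilateral deviation beneficial
(Football, Football): (12, 17) - no unilateral deviation beneficial
Mixed NE: P1 plays Opera with p = 0.5862, P2 plays Opera with q = 0.4138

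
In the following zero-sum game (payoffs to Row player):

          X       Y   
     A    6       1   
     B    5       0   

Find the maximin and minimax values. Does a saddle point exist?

Maximin = 1, Minimax = 1, Saddle: True

Work:
Row minimums: [1, 0] → maximin = 1
Column maximums: [6, 1] → minimax = 1
Saddle point exists! Game value = 1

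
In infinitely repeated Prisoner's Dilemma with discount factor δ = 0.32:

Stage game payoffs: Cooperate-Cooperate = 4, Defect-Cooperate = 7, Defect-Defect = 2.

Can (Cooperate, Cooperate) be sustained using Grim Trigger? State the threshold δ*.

δ* = 0.6; since δ = 0.32 < 0.6, cooperation cannot be sustained

Work:
For Grim Trigger:
Cooperate forever: 4/(1-δ)
Defect then punished: 7 + 2·δ/(1-δ)
Need: 4/(1-δ) ≥ 7 + 2·δ/(1-δ)
Solving: δ ≥ (T-R)/(T-P) = (7-4)/(7-2) = 0.6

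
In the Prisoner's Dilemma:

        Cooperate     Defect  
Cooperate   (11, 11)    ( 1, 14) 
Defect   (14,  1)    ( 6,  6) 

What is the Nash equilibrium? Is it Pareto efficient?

(Defect, Defect) is NE; not Pareto efficient

Work:
Defect dominates Cooperate for both players:
If P2 cooperates: Defect (14) > Cooperate (11)
If P2 defects: Defect (6) > Cooperate (1)
NE: (Defect, Defect) with payoff (6, 6)
But (Cooperate, Cooperate) = (11, 11) Pareto dominates (6, 6)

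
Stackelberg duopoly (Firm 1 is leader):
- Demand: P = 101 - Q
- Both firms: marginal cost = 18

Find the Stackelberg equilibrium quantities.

q₁* (leader) = 41.5, q₂* (follower) = 20.75

Work:
Follower's reaction: q₂ = (a - c - q₁)/2
Leader substitutes: π₁ = q₁·(a - q₁ - (a-c-q₁)/2 - c)
FOC: q₁* = (101 - 18)/2 = 41.50
Then: q₂* = (101 - 18 - 41.5)/2 = 20.75
Leader has first-mover advantage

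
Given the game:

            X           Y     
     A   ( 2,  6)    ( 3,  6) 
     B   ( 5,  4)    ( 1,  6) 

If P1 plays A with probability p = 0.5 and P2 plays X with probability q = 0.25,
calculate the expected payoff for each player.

E[P1] = 2.375, E[P2] = 5.75

Work:
E[P1] = p·q·π₁(A,X) + p·(1-q)·π₁(A,Y) + (1-p)·q·π₁(B,X) + (1-p)·(1-q)·π₁(B,Y)
= 0.5·0.25·2 + 0.5·0.75·3 + 0.5·0.25·5 + 0.5·0.75·1
= 2.375

E[P2] = 5.75 (similar calculation)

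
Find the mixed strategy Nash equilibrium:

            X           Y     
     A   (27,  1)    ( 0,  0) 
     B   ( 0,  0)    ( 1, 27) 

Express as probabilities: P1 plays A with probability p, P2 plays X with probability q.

p = 0.9643, q = 0.0357

Work:
Find probabilities that make opponent indifferent:
P2 chooses q to make P1 indifferent between A and B
P1 chooses p to make P2 indifferent between X and Y
Mixed NE: P1 plays (A: 0.9643, B: 0.0357), P2 plays (X: 0.0357, Y: 0.9643)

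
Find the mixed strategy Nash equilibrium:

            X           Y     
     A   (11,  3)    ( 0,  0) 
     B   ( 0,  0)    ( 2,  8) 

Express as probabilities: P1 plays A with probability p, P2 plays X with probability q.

p = 0.7273, q = 0.1538

Work:
Find probabilities that make opponent indifferent:
P2 chooses q to make P1 indifferent between A and B
P1 chooses p to make P2 indifferent between X and Y
Mixed NE: P1 plays (A: 0.7273, B: 0.2727), P2 plays (X: 0.1538, Y: 0.8462)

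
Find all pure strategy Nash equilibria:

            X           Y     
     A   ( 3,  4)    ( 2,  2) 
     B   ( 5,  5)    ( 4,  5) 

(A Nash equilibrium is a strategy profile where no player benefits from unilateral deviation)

Nash equilibrium: (B, X), (B, Y)

Work:
Best responses:
  P1 vs X: payoffs [3, 5] → best response B (payoff 5)
  P1 vs Y: payoffs [2, 4] → best response B (payoff 4)
  P2 vs A: payoffs [4, 2] → best response X (payoff 4)
  P2 vs B: payoffs [5, 5] → best response X/Y (payoff 5)
Mutual best responses: (B,X), (B,Y) → Nash equilibria.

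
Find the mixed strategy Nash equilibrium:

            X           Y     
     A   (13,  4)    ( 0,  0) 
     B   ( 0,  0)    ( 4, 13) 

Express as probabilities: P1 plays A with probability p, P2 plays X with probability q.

p = 0.7647, q = 0.2353

Work:
Find probabilities that make opponent indifferent:
P2 chooses q to make P1 indifferent between A and B
P1 chooses p to make P2 indifferent between X and Y
Mixed NE: P1 plays (A: 0.7647, B: 0.2353), P2 plays (X: 0.2353, Y: 0.7647)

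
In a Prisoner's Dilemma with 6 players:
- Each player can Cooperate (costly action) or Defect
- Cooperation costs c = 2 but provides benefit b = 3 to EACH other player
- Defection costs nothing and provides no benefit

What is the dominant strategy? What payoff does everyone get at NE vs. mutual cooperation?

Dominant: Defect; NE payoff = 0; Coop payoff = 13

Work:
Defect dominates (saves cost c = 2, benefit to others is external)
NE: All defect → everyone gets 0
If all cooperate: each receives (5)×3 - 2 = 13
Social dilemma: 13 > 0 but NE gives 0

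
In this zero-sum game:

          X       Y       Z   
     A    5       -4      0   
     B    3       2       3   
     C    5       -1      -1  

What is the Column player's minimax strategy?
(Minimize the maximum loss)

Column should play Y, value = 2

Work:
Column player minimizes Row's maximum payoff:
Column X: max payoff to Row = 5
Column Y: max payoff to Row = 2
Column Z: max payoff to Row = 3
Minimum is 2, achieved by column Y.
Minimax strategy: Y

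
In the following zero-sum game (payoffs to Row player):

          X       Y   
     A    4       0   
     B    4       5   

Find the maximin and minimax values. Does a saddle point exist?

Maximin = 4, Minimax = 4, Saddle: True

Work:
Row minimums: [0, 4] → maximin = 4
Column maximums: [4, 5] → minimax = 4
Saddle point exists! Game value = 4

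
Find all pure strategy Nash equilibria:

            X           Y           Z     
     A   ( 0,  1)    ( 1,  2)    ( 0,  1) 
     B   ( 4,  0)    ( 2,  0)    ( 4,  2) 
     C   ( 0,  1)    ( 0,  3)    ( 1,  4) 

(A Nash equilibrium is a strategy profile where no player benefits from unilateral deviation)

Nash equilibrium: (B, Z)

Work:
Best responses:
  P1 vs X: payoffs [0, 4, 0] → best response B (payoff 4)
  P1 vs Y: payoffs [1, 2, 0] → best response B (payoff 2)
  P1 vs Z: payoffs [0, 4, 1] → best response B (payoff 4)
  P2 vs A: payoffs [1, 2, 1] → best response Y (payoff 2)
  P2 vs B: payoffs [0, 0, 2] → best response Z (payoff 2)
  P2 vs C: payoffs [1, 3, 4] → best response Z (payoff 4)
Mutual best responses: (B,Z) → Nash equilibria.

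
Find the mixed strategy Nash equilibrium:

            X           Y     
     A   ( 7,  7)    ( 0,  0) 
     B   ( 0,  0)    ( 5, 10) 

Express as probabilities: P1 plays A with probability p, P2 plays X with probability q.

p = 0.5882, q = 0.4167

Work:
Find probabilities that make opponent indifferent:
P2 chooses q to make P1 indifferent between A and B
P1 chooses p to make P2 indifferent between X and Y
Mixed NE: P1 plays (A: 0.5882, B: 0.4118), P2 plays (X: 0.4167, Y: 0.5833)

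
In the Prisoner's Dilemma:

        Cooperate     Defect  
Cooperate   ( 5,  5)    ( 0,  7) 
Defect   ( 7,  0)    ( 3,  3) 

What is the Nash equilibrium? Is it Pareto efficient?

(Defect, Defect) is NE; not Pareto efficient

Work:
Defect dominates Cooperate for both players:
If P2 cooperates: Defect (7) > Cooperate (5)
If P2 defects: Defect (3) > Cooperate (0)
NE: (Defect, Defect) with payoff (3, 3)
But (Cooperate, Cooperate) = (5, 5) Pareto dominates (3, 3)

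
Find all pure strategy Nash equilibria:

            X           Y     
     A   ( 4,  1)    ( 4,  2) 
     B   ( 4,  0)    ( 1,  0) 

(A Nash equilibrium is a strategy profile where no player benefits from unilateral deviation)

Nash equilibrium: (A, Y), (B, X)

Work:
Best responses:
  P1 vs X: payoffs [4, 4] → best response A/B (payoff 4)
  P1 vs Y: payoffs [4, 1] → best response A (payoff 4)
  P2 vs A: payoffs [1, 2] → best response Y (payoff 2)
  P2 vs B: payoffs [0, 0] → best response X/Y (payoff 0)
Mutual best responses: (A,Y), (B,X) → Nash equilibria.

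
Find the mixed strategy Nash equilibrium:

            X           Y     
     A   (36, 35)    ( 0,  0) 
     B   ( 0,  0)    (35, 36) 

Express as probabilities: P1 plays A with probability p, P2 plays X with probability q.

p = 0.507, q = 0.493

Work:
Find probabilities that make opponent indifferent:
P2 chooses q to make P1 indifferent between A and B
P1 chooses p to make P2 indifferent between X and Y
Mixed NE: P1 plays (A: 0.507, B: 0.493), P2 plays (X: 0.493, Y: 0.507)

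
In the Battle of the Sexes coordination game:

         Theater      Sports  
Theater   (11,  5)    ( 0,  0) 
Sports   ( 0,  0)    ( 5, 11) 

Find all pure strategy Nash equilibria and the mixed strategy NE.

Pure NE: (Theater, Theater) and (Sports, Sports); Mixed NE: p = 0.6875, q = 0.3125

Work:
Check pure NE:
(Theater, Theater): (11, 5) - no unilateral deviation beneficial
(Sports, Sports): (5, 11) - no unilateral deviation beneficial
Mixed NE: P1 plays Theater with p = 0.6875, P2 plays Theater with q = 0.3125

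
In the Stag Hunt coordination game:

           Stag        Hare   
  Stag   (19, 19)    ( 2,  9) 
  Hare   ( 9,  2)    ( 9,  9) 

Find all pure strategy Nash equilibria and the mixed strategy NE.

Pure NE: (Stag, Stag) and (Hare, Hare); Mixed NE: p = 0.4118, q = 0.4118

Work:
Check pure NE:
(Stag, Stag): (19, 19) - no unilateral deviation beneficial
(Hare, Hare): (9, 9) - no unilateral deviation beneficial
Mixed NE: P1 plays Stag with p = 0.4118, P2 plays Stag with q = 0.4118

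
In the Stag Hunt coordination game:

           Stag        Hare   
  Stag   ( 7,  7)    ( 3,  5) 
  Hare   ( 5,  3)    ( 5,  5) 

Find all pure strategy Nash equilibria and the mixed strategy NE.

Pure NE: (Stag, Stag) and (Hare, Hare); Mixed NE: p = 0.5, q = 0.5

Work:
Check pure NE:
(Stag, Stag): (7, 7) - no unilateral deviation beneficial
(Hare, Hare): (5, 5) - no unilateral deviation beneficial
Mixed NE: P1 plays Stag with p = 0.5, P2 plays Stag with q = 0.5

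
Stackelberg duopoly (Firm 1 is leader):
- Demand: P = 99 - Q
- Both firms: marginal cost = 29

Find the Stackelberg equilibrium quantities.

q₁* (leader) = 35.0, q₂* (follower) = 17.5

Work:
Follower's reaction: q₂ = (a - c - q₁)/2
Leader substitutes: π₁ = q₁·(a - q₁ - (a-c-q₁)/2 - c)
FOC: q₁* = (99 - 29)/2 = 35.00
Then: q₂* = (99 - 29 - 35.0)/2 = 17.50
Leader has first-mover advantage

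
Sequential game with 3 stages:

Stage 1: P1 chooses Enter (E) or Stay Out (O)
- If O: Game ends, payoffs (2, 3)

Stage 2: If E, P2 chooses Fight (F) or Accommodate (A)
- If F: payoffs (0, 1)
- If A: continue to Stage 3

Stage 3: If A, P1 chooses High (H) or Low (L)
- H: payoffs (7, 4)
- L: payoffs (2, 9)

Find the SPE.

SPE: (E, A, H); Outcome (7, 4)

Work:
Stage 3: P1 chooses H (7 vs 2)
Stage 2: P2: F->1, A->4 (anticipating H). Choose A
Stage 1: P1: O->2, E->7 (anticipating A, H). Choose E
SPE path: E -> A -> H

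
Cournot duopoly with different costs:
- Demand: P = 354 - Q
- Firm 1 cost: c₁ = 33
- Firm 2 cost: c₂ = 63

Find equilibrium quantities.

q₁* = 117.0, q₂* = 87.0

Work:
Reaction: q₁ = (354 - 33 - q₂)/2
Reaction: q₂ = (354 - 63 - q₁)/2
Solve simultaneously:
q₁* = (354 - 2×33 + 63)/3 = 117.0
q₂* = (354 - 2×63 + 33)/3 = 87.0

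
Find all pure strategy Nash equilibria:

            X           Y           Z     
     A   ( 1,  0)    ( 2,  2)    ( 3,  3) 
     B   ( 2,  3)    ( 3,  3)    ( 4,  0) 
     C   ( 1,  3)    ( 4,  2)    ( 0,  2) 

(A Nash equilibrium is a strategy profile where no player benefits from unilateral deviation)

Nash equilibrium: (B, X)

Work:
Best responses:
  P1 vs X: payoffs [1, 2, 1] → best response B (payoff 2)
  P1 vs Y: payoffs [2, 3, 4] → best response C (payoff 4)
  P1 vs Z: payoffs [3, 4, 0] → best response B (payoff 4)
  P2 vs A: payoffs [0, 2, 3] → best response Z (payoff 3)
  P2 vs B: payoffs [3, 3, 0] → best response X/Y (payoff 3)
  P2 vs C: payoffs [3, 2, 2] → best response X (payoff 3)
Mutual best responses: (B,X) → Nash equilibria.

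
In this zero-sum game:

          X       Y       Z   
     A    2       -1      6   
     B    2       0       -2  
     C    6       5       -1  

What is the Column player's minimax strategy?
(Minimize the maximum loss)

Column should play Y, value = 5

Work:
Column player minimizes Row's maximum payoff:
Column X: max payoff to Row = 6
Column Y: max payoff to Row = 5
Column Z: max payoff to Row = 6
Minimum is 5, achieved by column Y.
Minimax strategy: Y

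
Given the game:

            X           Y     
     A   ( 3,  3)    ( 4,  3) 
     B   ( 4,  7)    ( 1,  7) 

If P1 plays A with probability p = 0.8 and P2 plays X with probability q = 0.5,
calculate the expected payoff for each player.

E[P1] = 3.3, E[P2] = 3.8

Work:
E[P1] = p·q·π₁(A,X) + p·(1-q)·π₁(A,Y) + (1-p)·q·π₁(B,X) + (1-p)·(1-q)·π₁(B,Y)
= 0.8·0.5·3 + 0.8·0.5·4 + 0.2·0.5·4 + 0.2·0.5·1
= 3.3

E[P2] = 3.8 (similar calculation)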